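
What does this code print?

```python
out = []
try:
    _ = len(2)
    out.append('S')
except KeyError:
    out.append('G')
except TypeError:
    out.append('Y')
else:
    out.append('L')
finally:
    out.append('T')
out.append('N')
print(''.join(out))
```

Execution trace: 'Y' (except TypeError) → 'T' (finally) → 'N' (after the try/except). Output: YTN

Answer: YTN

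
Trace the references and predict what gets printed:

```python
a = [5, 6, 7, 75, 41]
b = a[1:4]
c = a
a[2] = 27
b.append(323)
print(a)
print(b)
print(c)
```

Key concept: slice vs alias.
Step by step:
`a = [5, 6, 7, 75, 41]` → a = [5, 6, 7, 75, 41]
`b = a[1:4]` → b = [6, 7, 75]
`c = a` → c = [5, 6, 7, 75, 41] (same object as a)
`a[2] = 27` → a = [5, 6, 27, 75, 41] (same object as c); c = [5, 6, 27, 75, 41] (same object as a)
`b.append(323)` → b = [6, 7, 75, 323]
`print(a)` → prints [5, 6, 27, 75, 41]
`print(b)` → prints [6, 7, 75, 323]
`print(c)` → prints [5, 6, 27, 75, 41]

Answer:
[5, 6, 27, 75, 41]
[6, 7, 75, 323]
[5, 6, 27, 75, 41]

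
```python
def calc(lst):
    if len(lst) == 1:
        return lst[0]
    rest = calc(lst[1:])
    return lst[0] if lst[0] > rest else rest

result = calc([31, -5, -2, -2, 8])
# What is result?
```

Recursive max over [31, -5, -2, -2, 8] = 31

Answer: 31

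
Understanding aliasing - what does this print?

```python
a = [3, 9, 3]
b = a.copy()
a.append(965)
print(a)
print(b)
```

Key concept: list.copy() creates independent copy.
Step by step:
`a = [3, 9, 3]` → a = [3, 9, 3]
`b = a.copy()` → b = [3, 9, 3]
`a.append(965)` → a = [3, 9, 3, 965]
`print(a)` → prints [3, 9, 3, 965]
`print(b)` → prints [3, 9, 3]

Answer:
[3, 9, 3, 965]
[3, 9, 3]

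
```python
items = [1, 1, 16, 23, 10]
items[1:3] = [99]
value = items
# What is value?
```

Trace:
`items = [1, 1, 16, 23, 10]` → items = [1, 1, 16, 23, 10]
`items[1:3] = [99]` → items = [1, 99, 23, 10]
`value = items` → value = [1, 99, 23, 10]
So value = [1, 99, 23, 10]

Answer: [1, 99, 23, 10]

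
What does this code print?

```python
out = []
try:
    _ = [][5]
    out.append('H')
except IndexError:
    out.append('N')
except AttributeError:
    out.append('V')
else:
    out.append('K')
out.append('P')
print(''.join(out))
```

Execution trace: 'N' (except IndexError) → 'P' (after the try/except). Output: NP

Answer: NP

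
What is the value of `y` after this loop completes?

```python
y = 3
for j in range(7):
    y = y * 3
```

Multiply by 3, 7 times: 3 * 3^7 = 6561
`y` takes the values: 3 → 9 → 27 → 81 → 243 → 729 → 2187 → 6561

Answer: 6561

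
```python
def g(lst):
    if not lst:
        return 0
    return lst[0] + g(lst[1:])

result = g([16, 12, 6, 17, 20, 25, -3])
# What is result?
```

16 + 12 + 6 + 17 + 20 + 25 + (-3) + 0 = 93

Answer: 93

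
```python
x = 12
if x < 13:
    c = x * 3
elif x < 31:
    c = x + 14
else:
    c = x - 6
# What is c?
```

Trace:
`x = 12` → x = 12
`if x < 13: ...` → x < 13 is True → c = 36
So c = 36

Answer: 36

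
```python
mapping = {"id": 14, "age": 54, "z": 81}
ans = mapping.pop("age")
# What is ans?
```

Trace:
`mapping = {"id": 14, "age": 54, "z": 81}` → mapping = {'id': 14, 'age': 54, 'z': 81}
`ans = mapping.pop("age")` → mapping = {'id': 14, 'z': 81}; ans = 54
So ans = 54

Answer: 54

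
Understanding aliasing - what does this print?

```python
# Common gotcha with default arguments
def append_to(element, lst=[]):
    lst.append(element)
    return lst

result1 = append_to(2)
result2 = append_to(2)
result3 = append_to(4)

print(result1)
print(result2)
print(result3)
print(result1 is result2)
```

Key concept: mutable default argument gotcha.
Step by step:
`result1 = append_to(2)` → result1 = [2]
`result2 = append_to(2)` → result1 = [2, 2] (same object as result2); result2 = [2, 2] (same object as result1)
`result3 = append_to(4)` → result1 = [2, 2, 4] (same object as result2, result3); result2 = [2, 2, 4] (same object as result1, result3); result3 = [2, 2, 4] (same object as result1, result2)
`print(result1)` → prints [2, 2, 4]
`print(result2)` → prints [2, 2, 4]
`print(result3)` → prints [2, 2, 4]
`print(result1 is result2)` → prints True

Answer:
[2, 2, 4]
[2, 2, 4]
[2, 2, 4]
True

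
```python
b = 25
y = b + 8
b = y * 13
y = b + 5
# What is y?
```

Trace:
`b = 25` → b = 25
`y = b + 8` → y = 33
`b = y * 13` → b = 429
`y = b + 5` → y = 434
So y = 434

Answer: 434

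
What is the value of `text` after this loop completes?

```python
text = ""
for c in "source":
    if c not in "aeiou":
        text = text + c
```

Remove vowels from 'source'
`text` takes the values: "" → "s" → "sr" → "src"

Answer: "src"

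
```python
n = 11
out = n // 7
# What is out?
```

Trace:
`n = 11` → n = 11
`out = n // 7` → out = 1
So out = 1

Answer: 1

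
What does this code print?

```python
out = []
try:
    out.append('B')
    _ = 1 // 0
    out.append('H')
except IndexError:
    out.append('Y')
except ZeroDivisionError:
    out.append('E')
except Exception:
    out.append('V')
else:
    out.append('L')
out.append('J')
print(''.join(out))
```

Execution trace: 'B' (try body) → 'E' (except ZeroDivisionError) → 'J' (after the try/except). Output: BEJ

Answer: BEJ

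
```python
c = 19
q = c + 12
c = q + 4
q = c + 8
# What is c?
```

Trace:
`c = 19` → c = 19
`q = c + 12` → q = 31
`c = q + 4` → c = 35
`q = c + 8` → q = 43
So c = 35

Answer: 35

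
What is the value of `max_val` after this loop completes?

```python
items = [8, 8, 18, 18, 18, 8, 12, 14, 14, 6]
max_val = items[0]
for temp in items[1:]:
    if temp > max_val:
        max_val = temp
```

Maximum of [8, 8, 18, 18, 18, 8, 12, 14, 14, 6]
`max_val` takes the values: 8 → 18

Answer: 18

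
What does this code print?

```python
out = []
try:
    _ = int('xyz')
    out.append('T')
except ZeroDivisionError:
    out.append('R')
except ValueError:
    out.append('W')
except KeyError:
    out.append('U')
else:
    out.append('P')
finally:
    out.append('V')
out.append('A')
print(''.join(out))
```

Execution trace: 'W' (except ValueError) → 'V' (finally) → 'A' (after the try/except). Output: WVA

Answer: WVA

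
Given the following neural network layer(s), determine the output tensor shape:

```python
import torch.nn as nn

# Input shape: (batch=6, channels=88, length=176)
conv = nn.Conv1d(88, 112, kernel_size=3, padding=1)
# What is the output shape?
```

Input: (6, 88, 176) -> Output: (6, 112, 176)

Answer: (6, 112, 176)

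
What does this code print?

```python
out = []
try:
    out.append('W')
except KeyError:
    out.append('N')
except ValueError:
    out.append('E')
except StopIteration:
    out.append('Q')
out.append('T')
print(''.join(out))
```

Execution trace: 'W' (try body, no exception) → 'T' (after the try/except). Output: WT

Answer: WT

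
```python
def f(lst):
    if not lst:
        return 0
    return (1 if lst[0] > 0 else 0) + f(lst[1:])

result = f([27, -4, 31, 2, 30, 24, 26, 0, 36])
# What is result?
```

Count of positive elements in [27, -4, 31, 2, 30, 24, 26, 0, 36] = 7

Answer: 7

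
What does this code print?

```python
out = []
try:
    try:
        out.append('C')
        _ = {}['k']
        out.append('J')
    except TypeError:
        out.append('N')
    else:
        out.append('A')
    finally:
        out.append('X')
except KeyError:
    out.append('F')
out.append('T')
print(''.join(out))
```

Execution trace: 'C' (try body) → 'X' (finally) → 'F' (outer except KeyError) → 'T' (after the try/except). Output: CXFT

Answer: CXFT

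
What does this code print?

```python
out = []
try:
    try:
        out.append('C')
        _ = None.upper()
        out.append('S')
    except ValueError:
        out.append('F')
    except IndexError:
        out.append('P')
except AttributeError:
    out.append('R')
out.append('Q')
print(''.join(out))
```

Execution trace: 'C' (inner try body) → 'R' (outer except AttributeError) → 'Q' (after the try/except). Output: CRQ

Answer: CRQ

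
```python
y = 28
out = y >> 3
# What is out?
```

Trace:
`y = 28` → y = 28
`out = y >> 3` → out = 3
So out = 3

Answer: 3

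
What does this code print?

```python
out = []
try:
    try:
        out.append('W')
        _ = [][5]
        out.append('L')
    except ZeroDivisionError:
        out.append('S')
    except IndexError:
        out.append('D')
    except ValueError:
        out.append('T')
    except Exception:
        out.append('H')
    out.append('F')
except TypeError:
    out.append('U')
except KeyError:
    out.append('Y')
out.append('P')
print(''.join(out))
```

Execution trace: 'W' (inner try body) → 'D' (inner except IndexError) → 'F' (try body, no exception) → 'P' (after the try/except). Output: WDFP

Answer: WDFP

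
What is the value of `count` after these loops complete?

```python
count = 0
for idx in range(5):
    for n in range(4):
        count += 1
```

5 * 4 = 20
`count` takes the values: 0 → 1 → 2 → 3 → 4 → 5 → 6 → 7 → 8 → 9 → 10 → 11 → 12 → 13 → 14 → 15 → 16 → 17 → 18 → 19 → 20

Answer: 20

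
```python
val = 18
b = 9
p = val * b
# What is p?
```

Trace:
`val = 18` → val = 18
`b = 9` → b = 9
`p = val * b` → p = 162
So p = 162

Answer: 162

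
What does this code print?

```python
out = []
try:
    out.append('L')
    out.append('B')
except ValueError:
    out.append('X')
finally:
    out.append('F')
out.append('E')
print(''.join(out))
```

Execution trace: 'L' (try body) → 'B' (try body, no exception) → 'F' (finally) → 'E' (after the try/except). Output: LBFE

Answer: LBFE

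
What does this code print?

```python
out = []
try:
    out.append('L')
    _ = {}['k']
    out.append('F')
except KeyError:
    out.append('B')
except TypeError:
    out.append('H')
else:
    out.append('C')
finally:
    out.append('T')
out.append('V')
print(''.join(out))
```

Execution trace: 'L' (try body) → 'B' (except KeyError) → 'T' (finally) → 'V' (after the try/except). Output: LBTV

Answer: LBTV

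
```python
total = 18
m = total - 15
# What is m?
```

Trace:
`total = 18` → total = 18
`m = total - 15` → m = 3
So m = 3

Answer: 3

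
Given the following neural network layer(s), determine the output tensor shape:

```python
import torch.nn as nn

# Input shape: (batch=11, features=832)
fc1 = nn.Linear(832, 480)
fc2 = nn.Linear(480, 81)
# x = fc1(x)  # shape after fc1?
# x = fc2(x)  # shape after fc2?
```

Input: (11, 832) -> after fc1: (11, 480) -> Output: (11, 81)

Answer: (11, 81)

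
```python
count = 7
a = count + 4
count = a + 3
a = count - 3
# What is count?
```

Trace:
`count = 7` → count = 7
`a = count + 4` → a = 11
`count = a + 3` → count = 14
`a = count - 3` → a = 11
So count = 14

Answer: 14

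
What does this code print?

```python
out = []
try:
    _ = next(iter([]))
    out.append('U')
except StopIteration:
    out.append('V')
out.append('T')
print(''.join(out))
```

Execution trace: 'V' (except StopIteration) → 'T' (after the try/except). Output: VT

Answer: VT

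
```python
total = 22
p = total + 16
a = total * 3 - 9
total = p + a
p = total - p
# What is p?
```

Trace:
`total = 22` → total = 22
`p = total + 16` → p = 38
`a = total * 3 - 9` → a = 57
`total = p + a` → total = 95
`p = total - p` → p = 57
So p = 57

Answer: 57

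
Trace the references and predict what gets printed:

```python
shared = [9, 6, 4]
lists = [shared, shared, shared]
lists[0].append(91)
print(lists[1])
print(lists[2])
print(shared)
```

Key concept: list of same reference.
Step by step:
`shared = [9, 6, 4]` → shared = [9, 6, 4]
`lists = [shared, shared, shared]` → lists = [[9, 6, 4], [9, 6, 4], [9, 6, 4]]
`lists[0].append(91)` → shared = [9, 6, 4, 91]; lists = [[9, 6, 4, 91], [9, 6, 4, 91], [9, 6, 4, 91]]
`print(lists[1])` → prints [9, 6, 4, 91]
`print(lists[2])` → prints [9, 6, 4, 91]
`print(shared)` → prints [9, 6, 4, 91]

Answer:
[9, 6, 4, 91]
[9, 6, 4, 91]
[9, 6, 4, 91]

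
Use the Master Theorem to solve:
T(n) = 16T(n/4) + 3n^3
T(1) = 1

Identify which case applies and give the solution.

a=16, b=4, f(n)=3n^3. log_4(16) = 2. Since c=3 > 2 and the regularity condition holds (16(n/4)^3 = (16/4^3)n^3 with 16/4^3 < 1), Case 3 applies: T(n) = Θ(f(n)) = O(n^3).

Answer: O(n^3) - Case 3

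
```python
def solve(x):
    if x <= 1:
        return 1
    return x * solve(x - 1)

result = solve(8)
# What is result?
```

solve(8) = 8 * 7 * 6 * 5 * 4 * 3 * 2 * 1 = 40320

Answer: 40320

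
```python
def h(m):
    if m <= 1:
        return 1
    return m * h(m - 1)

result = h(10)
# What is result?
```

h(10) = 10 * 9 * 8 * 7 * 6 * 5 * 4 * 3 * 2 * 1 = 3628800

Answer: 3628800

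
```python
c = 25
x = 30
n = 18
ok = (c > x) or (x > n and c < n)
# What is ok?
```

Trace:
`c = 25` → c = 25
`x = 30` → x = 30
`n = 18` → n = 18
`ok = (c > x) or (x > n and c < n)` → ok = False
So ok = False

Answer: False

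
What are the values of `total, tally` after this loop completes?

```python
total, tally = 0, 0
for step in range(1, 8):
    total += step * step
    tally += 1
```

Sum of squares and count
`total, tally` takes the values: (0, 0) → (1, 0) → (1, 1) → (5, 1) → (5, 2) → (14, 2) → (14, 3) → (30, 3) → (30, 4) → (55, 4) → (55, 5) → (91, 5) → (91, 6) → (140, 6) → (140, 7)

Answer: 140, 7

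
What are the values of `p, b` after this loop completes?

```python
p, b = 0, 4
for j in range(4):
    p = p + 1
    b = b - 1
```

p goes 0→4, b goes 4→0
`p, b` takes the values: (0, 4) → (1, 4) → (1, 3) → (2, 3) → (2, 2) → (3, 2) → (3, 1) → (4, 1) → (4, 0)

Answer: 4, 0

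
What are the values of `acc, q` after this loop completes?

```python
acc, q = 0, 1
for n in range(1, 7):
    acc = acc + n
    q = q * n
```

Sum and factorial of 1 to 6
`acc, q` takes the values: (0, 1) → (1, 1) → (3, 1) → (3, 2) → (6, 2) → (6, 6) → (10, 6) → (10, 24) → (15, 24) → (15, 120) → (21, 120) → (21, 720)

Answer: 21, 720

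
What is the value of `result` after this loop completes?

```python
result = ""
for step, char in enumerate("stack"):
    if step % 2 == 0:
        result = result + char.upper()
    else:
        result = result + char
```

Uppercase even positions in 'stack'
`result` takes the values: "" → "S" → "St" → "StA" → "StAc" → "StAcK"

Answer: "StAcK"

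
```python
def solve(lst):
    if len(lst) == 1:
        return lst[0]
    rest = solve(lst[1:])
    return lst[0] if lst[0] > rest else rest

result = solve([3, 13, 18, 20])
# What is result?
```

Recursive max over [3, 13, 18, 20] = 20

Answer: 20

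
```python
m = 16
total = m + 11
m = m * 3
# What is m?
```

Trace:
`m = 16` → m = 16
`total = m + 11` → total = 27
`m = m * 3` → m = 48
So m = 48

Answer: 48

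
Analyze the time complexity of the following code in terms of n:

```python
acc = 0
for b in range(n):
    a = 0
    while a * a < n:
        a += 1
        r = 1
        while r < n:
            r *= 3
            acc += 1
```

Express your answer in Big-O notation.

Each loop level contributes: n × √n × log n. Multiplying the contributions gives O(n√n log n).

Answer: O(n√n log n)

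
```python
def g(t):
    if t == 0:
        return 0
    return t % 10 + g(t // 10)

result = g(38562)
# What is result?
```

Sum of digits of 38562: 2 + 6 + 5 + 8 + 3 = 24

Answer: 24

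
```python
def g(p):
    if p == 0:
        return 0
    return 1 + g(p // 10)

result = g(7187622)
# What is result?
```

Count of digits of 7187622: 7

Answer: 7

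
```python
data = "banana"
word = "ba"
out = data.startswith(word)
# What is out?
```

Trace:
`data = "banana"` → data = 'banana'
`word = "ba"` → word = 'ba'
`out = data.startswith(word)` → out = True
So out = True

Answer: True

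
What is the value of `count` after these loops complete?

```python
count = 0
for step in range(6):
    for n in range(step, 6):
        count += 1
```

Upper triangle: 6 + 5 + ... + 1
`count` takes the values: 0 → 1 → 2 → 3 → 4 → 5 → 6 → 7 → 8 → 9 → 10 → 11 → 12 → 13 → 14 → 15 → 16 → 17 → 18 → 19 → 20 → 21

Answer: 21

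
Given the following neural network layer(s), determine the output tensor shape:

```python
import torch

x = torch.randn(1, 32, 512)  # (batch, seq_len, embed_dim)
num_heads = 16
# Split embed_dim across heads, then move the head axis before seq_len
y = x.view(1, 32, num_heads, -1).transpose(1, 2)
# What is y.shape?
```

Input: (1, 32, 512) -> head_dim = 512 // 16 = 32; after view: (1, 32, 16, 32) -> after transpose(1, 2): (1, 16, 32, 32) -> Output: (1, 16, 32, 32)

Answer: (1, 16, 32, 32)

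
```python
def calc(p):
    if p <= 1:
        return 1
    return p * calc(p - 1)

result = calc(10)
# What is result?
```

calc(10) = 10 * 9 * 8 * 7 * 6 * 5 * 4 * 3 * 2 * 1 = 3628800

Answer: 3628800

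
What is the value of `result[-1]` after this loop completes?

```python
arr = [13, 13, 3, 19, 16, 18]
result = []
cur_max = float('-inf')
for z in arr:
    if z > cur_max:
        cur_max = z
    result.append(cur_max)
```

Running max ends at 19
`result` takes the values: [] → [13] → [13, 13] → [13, 13, 13] → [13, 13, 13, 19] → [13, 13, 13, 19, 19] → [13, 13, 13, 19, 19, 19]
So `result[-1]` = 19

Answer: 19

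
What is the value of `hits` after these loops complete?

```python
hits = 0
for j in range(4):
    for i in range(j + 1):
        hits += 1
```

Triangle: 1 + 2 + ... + 4
`hits` takes the values: 0 → 1 → 2 → 3 → 4 → 5 → 6 → 7 → 8 → 9 → 10

Answer: 10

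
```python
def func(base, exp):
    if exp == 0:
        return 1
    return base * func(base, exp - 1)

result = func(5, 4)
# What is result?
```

func(5, 4) = 5 * 5 * 5 * 5 = 625

Answer: 625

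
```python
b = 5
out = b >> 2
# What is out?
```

Trace:
`b = 5` → b = 5
`out = b >> 2` → out = 1
So out = 1

Answer: 1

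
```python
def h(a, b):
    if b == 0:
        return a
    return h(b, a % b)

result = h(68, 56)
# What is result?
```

h(68, 56) -> h(56, 12) -> h(12, 8) -> h(8, 4) -> h(4, 0) -> 4

Answer: 4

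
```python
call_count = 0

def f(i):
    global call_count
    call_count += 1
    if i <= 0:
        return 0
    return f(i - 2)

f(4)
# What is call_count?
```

Linear recursion stepping by 2: 3 calls from i=4 down to ≤0.

Answer: 3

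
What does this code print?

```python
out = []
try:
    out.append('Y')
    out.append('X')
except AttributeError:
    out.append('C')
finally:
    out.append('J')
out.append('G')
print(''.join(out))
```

Execution trace: 'Y' (try body) → 'X' (try body, no exception) → 'J' (finally) → 'G' (after the try/except). Output: YXJG

Answer: YXJG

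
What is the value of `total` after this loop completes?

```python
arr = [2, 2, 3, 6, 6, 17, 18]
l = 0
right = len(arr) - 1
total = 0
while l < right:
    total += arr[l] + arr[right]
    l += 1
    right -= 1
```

Sum of pairs from ends
`total` takes the values: 0 → 20 → 39 → 48

Answer: 48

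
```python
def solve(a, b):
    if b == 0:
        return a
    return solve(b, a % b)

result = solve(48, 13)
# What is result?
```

solve(48, 13) -> solve(13, 9) -> solve(9, 4) -> solve(4, 1) -> solve(1, 0) -> 1

Answer: 1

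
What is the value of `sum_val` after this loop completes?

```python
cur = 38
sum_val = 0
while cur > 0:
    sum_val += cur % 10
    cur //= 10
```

Sum digits of 38
`sum_val` takes the values: 0 → 8 → 11

Answer: 11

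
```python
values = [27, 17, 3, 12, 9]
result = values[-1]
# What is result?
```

Trace:
`values = [27, 17, 3, 12, 9]` → values = [27, 17, 3, 12, 9]
`result = values[-1]` → result = 9
So result = 9

Answer: 9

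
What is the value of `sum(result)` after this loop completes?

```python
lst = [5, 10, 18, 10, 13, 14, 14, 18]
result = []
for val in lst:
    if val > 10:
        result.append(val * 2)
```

Sum of doubled values > 10
`result` takes the values: [] → [36] → [36, 26] → [36, 26, 28] → [36, 26, 28, 28] → [36, 26, 28, 28, 36]
So `sum(result)` = 154

Answer: 154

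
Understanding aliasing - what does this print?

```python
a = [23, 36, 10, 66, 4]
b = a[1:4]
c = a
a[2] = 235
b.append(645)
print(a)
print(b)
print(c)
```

Key concept: slice vs alias.
Step by step:
`a = [23, 36, 10, 66, 4]` → a = [23, 36, 10, 66, 4]
`b = a[1:4]` → b = [36, 10, 66]
`c = a` → c = [23, 36, 10, 66, 4] (same object as a)
`a[2] = 235` → a = [23, 36, 235, 66, 4] (same object as c); c = [23, 36, 235, 66, 4] (same object as a)
`b.append(645)` → b = [36, 10, 66, 645]
`print(a)` → prints [23, 36, 235, 66, 4]
`print(b)` → prints [36, 10, 66, 645]
`print(c)` → prints [23, 36, 235, 66, 4]

Answer:
[23, 36, 235, 66, 4]
[36, 10, 66, 645]
[23, 36, 235, 66, 4]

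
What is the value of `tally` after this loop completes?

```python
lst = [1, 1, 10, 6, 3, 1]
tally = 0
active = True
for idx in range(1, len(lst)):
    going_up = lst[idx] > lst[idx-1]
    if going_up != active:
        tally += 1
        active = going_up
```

Count direction changes in [1, 1, 10, 6, 3, 1]
`tally` takes the values: 0 → 1 → 2 → 3

Answer: 3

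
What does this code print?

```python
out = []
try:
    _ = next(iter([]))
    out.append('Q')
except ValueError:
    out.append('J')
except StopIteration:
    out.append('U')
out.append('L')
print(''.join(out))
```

Execution trace: 'U' (except StopIteration) → 'L' (after the try/except). Output: UL

Answer: UL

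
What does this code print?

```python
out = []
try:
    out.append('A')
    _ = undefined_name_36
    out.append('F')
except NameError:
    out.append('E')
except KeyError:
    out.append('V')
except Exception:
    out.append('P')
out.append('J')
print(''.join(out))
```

Execution trace: 'A' (try body) → 'E' (except NameError) → 'J' (after the try/except). Output: AEJ

Answer: AEJ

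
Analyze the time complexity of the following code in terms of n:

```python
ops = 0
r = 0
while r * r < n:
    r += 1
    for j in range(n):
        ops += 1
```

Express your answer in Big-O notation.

Each loop level contributes: √n × n. Multiplying the contributions gives O(n√n).

Answer: O(n√n)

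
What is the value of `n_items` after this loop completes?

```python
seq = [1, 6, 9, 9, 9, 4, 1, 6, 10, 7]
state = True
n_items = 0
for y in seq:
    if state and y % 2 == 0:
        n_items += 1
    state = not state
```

Count even values at even positions
`n_items` takes the values: 0 → 1

Answer: 1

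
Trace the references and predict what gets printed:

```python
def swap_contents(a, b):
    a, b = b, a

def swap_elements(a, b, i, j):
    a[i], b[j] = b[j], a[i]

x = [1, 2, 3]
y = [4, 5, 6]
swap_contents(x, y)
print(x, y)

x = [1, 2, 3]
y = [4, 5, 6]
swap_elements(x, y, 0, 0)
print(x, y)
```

Key concept: parameter rebinding vs mutation.
Step by step:
`x = [1, 2, 3]` → x = [1, 2, 3]
`y = [4, 5, 6]` → y = [4, 5, 6]
`swap_contents(x, y)` → no visible change to tracked variables
`print(x, y)` → prints [1, 2, 3] [4, 5, 6]
`x = [1, 2, 3]` → x = [1, 2, 3]
`y = [4, 5, 6]` → y = [4, 5, 6]
`swap_elements(x, y, 0, 0)` → x = [4, 2, 3]; y = [1, 5, 6]
`print(x, y)` → prints [4, 2, 3] [1, 5, 6]

Answer:
[1, 2, 3] [4, 5, 6]
[4, 2, 3] [1, 5, 6]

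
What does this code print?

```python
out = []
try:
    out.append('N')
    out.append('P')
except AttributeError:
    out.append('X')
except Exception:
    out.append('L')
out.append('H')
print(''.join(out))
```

Execution trace: 'N' (try body) → 'P' (try body, no exception) → 'H' (after the try/except). Output: NPH

Answer: NPH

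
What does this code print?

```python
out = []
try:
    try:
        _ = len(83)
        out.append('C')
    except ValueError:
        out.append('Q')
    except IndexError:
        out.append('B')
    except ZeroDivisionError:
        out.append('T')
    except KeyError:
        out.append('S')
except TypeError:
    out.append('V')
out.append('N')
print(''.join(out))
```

Execution trace: 'V' (outer except TypeError) → 'N' (after the try/except). Output: VN

Answer: VN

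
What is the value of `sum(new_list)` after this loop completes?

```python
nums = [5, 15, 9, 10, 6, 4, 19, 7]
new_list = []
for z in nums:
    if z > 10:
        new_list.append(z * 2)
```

Sum of doubled values > 10
`new_list` takes the values: [] → [30] → [30, 38]
So `sum(new_list)` = 68

Answer: 68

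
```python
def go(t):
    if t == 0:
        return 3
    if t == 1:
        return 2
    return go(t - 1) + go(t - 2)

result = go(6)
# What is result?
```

Build up from base cases: go(0)=3, go(1)=2, go(2)=5, go(3)=7, go(4)=12, go(5)=19, go(6)=31

Answer: 31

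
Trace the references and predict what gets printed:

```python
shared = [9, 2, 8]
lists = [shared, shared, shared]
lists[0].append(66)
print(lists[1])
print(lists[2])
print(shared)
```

Key concept: list of same reference.
Step by step:
`shared = [9, 2, 8]` → shared = [9, 2, 8]
`lists = [shared, shared, shared]` → lists = [[9, 2, 8], [9, 2, 8], [9, 2, 8]]
`lists[0].append(66)` → shared = [9, 2, 8, 66]; lists = [[9, 2, 8, 66], [9, 2, 8, 66], [9, 2, 8, 66]]
`print(lists[1])` → prints [9, 2, 8, 66]
`print(lists[2])` → prints [9, 2, 8, 66]
`print(shared)` → prints [9, 2, 8, 66]

Answer:
[9, 2, 8, 66]
[9, 2, 8, 66]
[9, 2, 8, 66]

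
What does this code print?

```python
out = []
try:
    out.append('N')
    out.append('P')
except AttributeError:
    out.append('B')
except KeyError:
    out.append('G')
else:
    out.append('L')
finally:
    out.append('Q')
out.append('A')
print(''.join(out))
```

Execution trace: 'N' (try body) → 'P' (try body, no exception) → 'L' (else) → 'Q' (finally) → 'A' (after the try/except). Output: NPLQA

Answer: NPLQA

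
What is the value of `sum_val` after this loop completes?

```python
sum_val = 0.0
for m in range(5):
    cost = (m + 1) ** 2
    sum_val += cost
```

Sum of squared losses 1² + 2² + ... + 5²
`sum_val` takes the values: 0.0 → 1.0 → 5.0 → 14.0 → 30.0 → 55.0

Answer: 55.0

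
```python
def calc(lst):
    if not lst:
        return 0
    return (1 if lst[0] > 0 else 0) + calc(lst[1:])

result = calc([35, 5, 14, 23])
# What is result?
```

Count of positive elements in [35, 5, 14, 23] = 4

Answer: 4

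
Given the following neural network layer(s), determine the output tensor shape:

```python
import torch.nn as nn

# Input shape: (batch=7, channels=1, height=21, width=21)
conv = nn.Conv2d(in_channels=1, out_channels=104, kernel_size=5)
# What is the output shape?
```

Input: (7, 1, 21, 21) -> Output: (7, 104, 17, 17)

Answer: (7, 104, 17, 17)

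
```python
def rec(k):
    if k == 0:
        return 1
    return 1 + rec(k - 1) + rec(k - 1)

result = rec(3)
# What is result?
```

rec(k) = 1 + 2·rec(k-1), rec(0)=1. Closed form: (1+1)·2^3 - 1 = 15.

Answer: 15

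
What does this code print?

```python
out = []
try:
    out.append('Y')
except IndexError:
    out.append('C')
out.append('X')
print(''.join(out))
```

Execution trace: 'Y' (try body, no exception) → 'X' (after the try/except). Output: YX

Answer: YX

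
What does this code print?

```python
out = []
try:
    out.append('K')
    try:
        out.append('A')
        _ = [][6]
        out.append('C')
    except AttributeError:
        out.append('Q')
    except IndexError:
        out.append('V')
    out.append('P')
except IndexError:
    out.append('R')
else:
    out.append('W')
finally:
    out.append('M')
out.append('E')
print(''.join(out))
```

Execution trace: 'K' (try body) → 'A' (inner try body) → 'V' (inner except IndexError) → 'P' (try body, no exception) → 'W' (else) → 'M' (finally) → 'E' (after the try/except). Output: KAVPWME

Answer: KAVPWME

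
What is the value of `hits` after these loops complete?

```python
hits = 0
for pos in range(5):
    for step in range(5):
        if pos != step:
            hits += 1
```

5² - 5 (exclude diagonal)
`hits` takes the values: 0 → 1 → 2 → 3 → 4 → 5 → 6 → 7 → 8 → 9 → 10 → 11 → 12 → 13 → 14 → 15 → 16 → 17 → 18 → 19 → 20

Answer: 20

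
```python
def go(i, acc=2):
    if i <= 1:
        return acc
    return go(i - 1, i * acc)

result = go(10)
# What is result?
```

Accumulator trace (n, acc): (10, 2) -> (9, 20) -> (8, 180) -> (7, 1440) -> (6, 10080) -> (5, 60480) -> (4, 302400) -> (3, 1209600) -> (2, 3628800) -> (1, 7257600) -> return 7257600

Answer: 7257600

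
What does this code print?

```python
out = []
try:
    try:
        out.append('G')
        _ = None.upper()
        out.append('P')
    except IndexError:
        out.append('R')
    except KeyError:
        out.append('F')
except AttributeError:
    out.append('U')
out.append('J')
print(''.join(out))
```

Execution trace: 'G' (try body) → 'U' (outer except AttributeError) → 'J' (after the try/except). Output: GUJ

Answer: GUJ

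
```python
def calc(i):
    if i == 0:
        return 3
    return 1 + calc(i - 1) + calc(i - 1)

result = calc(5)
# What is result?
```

calc(i) = 1 + 2·calc(i-1), calc(0)=3. Closed form: (3+1)·2^5 - 1 = 127.

Answer: 127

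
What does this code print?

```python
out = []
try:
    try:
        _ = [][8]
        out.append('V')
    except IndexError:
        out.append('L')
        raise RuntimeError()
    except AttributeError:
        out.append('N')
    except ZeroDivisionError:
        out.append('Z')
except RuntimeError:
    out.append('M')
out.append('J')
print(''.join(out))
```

Execution trace: 'L' (inner except IndexError) → 'M' (outer except RuntimeError) → 'J' (after the try/except). Output: LMJ

Answer: LMJ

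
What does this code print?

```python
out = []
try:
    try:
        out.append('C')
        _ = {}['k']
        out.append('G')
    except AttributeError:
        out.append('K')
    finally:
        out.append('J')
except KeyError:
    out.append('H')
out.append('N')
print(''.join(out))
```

Execution trace: 'C' (inner try body) → 'J' (inner finally) → 'H' (outer except KeyError) → 'N' (after the try/except). Output: CJHN

Answer: CJHN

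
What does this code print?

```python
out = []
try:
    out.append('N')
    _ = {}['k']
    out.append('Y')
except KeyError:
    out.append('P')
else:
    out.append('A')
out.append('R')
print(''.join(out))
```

Execution trace: 'N' (try body) → 'P' (except KeyError) → 'R' (after the try/except). Output: NPR

Answer: NPR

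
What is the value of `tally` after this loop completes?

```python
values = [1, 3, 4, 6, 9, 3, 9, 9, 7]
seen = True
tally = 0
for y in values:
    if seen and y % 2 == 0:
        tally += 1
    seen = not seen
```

Count even values at even positions
`tally` takes the values: 0 → 1

Answer: 1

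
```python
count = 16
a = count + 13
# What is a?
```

Trace:
`count = 16` → count = 16
`a = count + 13` → a = 29
So a = 29

Answer: 29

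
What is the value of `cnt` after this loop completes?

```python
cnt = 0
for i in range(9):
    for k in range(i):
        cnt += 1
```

Triangle number: 0+1+2+...+8
`cnt` takes the values: 0 → 1 → 2 → 3 → 4 → 5 → 6 → 7 → 8 → 9 → 10 → 11 → 12 → 13 → 14 → 15 → 16 → 17 → 18 → 19 → 20 → 21 → 22 → 23 → 24 → 25 → 26 → 27 → 28 → 29 → 30 → 31 → 32 → 33 → 34 → 35 → 36

Answer: 36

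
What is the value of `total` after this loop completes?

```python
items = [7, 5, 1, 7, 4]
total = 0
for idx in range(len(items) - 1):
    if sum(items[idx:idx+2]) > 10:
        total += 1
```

Count windows with sum > 10
`total` takes the values: 0 → 1 → 2

Answer: 2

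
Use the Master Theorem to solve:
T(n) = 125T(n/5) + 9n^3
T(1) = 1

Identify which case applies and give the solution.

a=125, b=5, f(n)=9n^3. log_5(125) = 3. Since c=3 = 3, Case 2 applies: T(n) = Θ(n^log_b(a) · log n) = O(n^3 log n).

Answer: O(n^3 log n) - Case 2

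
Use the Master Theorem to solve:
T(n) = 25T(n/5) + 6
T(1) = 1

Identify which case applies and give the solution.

a=25, b=5, f(n)=6. log_5(25) = 2. Since c=0 < 2, Case 1 applies: T(n) = Θ(n^log_b(a)) = O(n^2).

Answer: O(n^2) - Case 1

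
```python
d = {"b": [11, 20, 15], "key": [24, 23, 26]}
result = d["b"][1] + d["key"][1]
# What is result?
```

Trace:
`d = {"b": [11, 20, 15], "key": [24, 23, 26]}` → d = {'b': [11, 20, 15], 'key': [24, 23, 26]}
`result = d["b"][1] + d["key"][1]` → result = 43
So result = 43

Answer: 43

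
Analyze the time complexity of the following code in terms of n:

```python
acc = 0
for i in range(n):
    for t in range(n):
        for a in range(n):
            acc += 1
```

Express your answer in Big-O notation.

Each loop level contributes: n × n × n. Multiplying the contributions gives O(n^3).

Answer: O(n^3)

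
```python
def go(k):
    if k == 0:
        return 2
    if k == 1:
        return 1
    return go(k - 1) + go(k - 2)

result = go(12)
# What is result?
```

Build up from base cases: go(0)=2, go(1)=1, go(2)=3, go(3)=4, go(4)=7, go(5)=11, go(6)=18, ..., go(12)=322

Answer: 322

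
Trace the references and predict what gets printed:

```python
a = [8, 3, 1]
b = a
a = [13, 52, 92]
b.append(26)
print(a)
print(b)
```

Key concept: rebinding vs mutation: a is rebound to a new list, b still points at the original.
Step by step:
`a = [8, 3, 1]` → a = [8, 3, 1]
`b = a` → b = [8, 3, 1] (same object as a)
`a = [13, 52, 92]` → a = [13, 52, 92]
`b.append(26)` → b = [8, 3, 1, 26]
`print(a)` → prints [13, 52, 92]
`print(b)` → prints [8, 3, 1, 26]

Answer:
[13, 52, 92]
[8, 3, 1, 26]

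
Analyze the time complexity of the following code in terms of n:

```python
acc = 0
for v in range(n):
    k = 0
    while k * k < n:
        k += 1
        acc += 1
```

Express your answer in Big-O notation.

Each loop level contributes: n × √n. Multiplying the contributions gives O(n√n).

Answer: O(n√n)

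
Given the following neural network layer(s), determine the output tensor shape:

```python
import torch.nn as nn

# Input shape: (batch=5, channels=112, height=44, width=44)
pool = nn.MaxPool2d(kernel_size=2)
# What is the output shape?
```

Input: (5, 112, 44, 44) -> Output: (5, 112, 22, 22)

Answer: (5, 112, 22, 22)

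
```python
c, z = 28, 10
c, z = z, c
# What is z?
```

Trace:
`c, z = 28, 10` → c = 28; z = 10
`c, z = z, c` → c = 10; z = 28
So z = 28

Answer: 28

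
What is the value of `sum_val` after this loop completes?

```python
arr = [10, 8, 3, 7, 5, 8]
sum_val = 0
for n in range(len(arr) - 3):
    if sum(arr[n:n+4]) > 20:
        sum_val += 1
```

Count windows with sum > 20
`sum_val` takes the values: 0 → 1 → 2 → 3

Answer: 3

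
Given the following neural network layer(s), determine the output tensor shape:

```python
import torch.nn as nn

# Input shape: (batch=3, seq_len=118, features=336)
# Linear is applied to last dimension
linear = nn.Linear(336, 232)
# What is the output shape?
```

Input: (3, 118, 336) -> Output: (3, 118, 232)

Answer: (3, 118, 232)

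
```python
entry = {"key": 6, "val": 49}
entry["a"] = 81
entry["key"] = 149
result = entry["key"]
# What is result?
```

Trace:
`entry = {"key": 6, "val": 49}` → entry = {'key': 6, 'val': 49}
`entry["a"] = 81` → entry = {'key': 6, 'val': 49, 'a': 81}
`entry["key"] = 149` → entry = {'key': 149, 'val': 49, 'a': 81}
`result = entry["key"]` → result = 149
So result = 149

Answer: 149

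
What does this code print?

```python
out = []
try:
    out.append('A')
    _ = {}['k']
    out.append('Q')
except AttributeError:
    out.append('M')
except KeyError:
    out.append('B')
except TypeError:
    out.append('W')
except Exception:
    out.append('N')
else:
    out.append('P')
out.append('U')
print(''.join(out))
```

Execution trace: 'A' (try body) → 'B' (except KeyError) → 'U' (after the try/except). Output: ABU

Answer: ABU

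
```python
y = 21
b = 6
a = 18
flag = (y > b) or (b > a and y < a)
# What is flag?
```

Trace:
`y = 21` → y = 21
`b = 6` → b = 6
`a = 18` → a = 18
`flag = (y > b) or (b > a and y < a)` → flag = True
So flag = True

Answer: True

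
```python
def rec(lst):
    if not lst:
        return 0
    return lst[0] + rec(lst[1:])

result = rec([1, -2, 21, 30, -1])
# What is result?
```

1 + (-2) + 21 + 30 + (-1) + 0 = 49

Answer: 49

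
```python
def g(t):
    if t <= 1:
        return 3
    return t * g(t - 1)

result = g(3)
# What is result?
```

g(3) = 3 * 2 * 3 = 18

Answer: 18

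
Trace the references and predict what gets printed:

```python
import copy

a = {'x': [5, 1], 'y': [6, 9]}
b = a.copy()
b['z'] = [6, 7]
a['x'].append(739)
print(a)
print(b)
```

Key concept: shallow copy of dict with mutable values.
Step by step:
`a = {'x': [5, 1], 'y': [6, 9]}` → a = {'x': [5, 1], 'y': [6, 9]}
`b = a.copy()` → b = {'x': [5, 1], 'y': [6, 9]}
`b['z'] = [6, 7]` → b = {'x': [5, 1], 'y': [6, 9], 'z': [6, 7]}
`a['x'].append(739)` → a = {'x': [5, 1, 739], 'y': [6, 9]}; b = {'x': [5, 1, 739], 'y': [6, 9], 'z': [6, 7]}
`print(a)` → prints {'x': [5, 1, 739], 'y': [6, 9]}
`print(b)` → prints {'x': [5, 1, 739], 'y': [6, 9], 'z': [6, 7]}

Answer:
{'x': [5, 1, 739], 'y': [6, 9]}
{'x': [5, 1, 739], 'y': [6, 9], 'z': [6, 7]}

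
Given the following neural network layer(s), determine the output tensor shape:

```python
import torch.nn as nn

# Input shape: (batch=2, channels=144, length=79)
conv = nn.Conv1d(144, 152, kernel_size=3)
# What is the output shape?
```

Input: (2, 144, 79) -> Output: (2, 152, 77)

Answer: (2, 152, 77)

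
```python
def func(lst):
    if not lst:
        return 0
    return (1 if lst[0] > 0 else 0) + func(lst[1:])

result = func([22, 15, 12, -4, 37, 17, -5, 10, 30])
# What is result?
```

Count of positive elements in [22, 15, 12, -4, 37, 17, -5, 10, 30] = 7

Answer: 7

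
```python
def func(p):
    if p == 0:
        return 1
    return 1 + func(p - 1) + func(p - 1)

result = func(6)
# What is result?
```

func(p) = 1 + 2·func(p-1), func(0)=1. Closed form: (1+1)·2^6 - 1 = 127.

Answer: 127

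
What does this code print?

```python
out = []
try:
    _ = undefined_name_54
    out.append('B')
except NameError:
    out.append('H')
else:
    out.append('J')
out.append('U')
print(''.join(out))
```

Execution trace: 'H' (except NameError) → 'U' (after the try/except). Output: HU

Answer: HU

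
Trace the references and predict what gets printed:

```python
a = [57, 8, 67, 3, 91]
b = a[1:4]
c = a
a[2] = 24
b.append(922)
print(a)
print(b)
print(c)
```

Key concept: slice vs alias.
Step by step:
`a = [57, 8, 67, 3, 91]` → a = [57, 8, 67, 3, 91]
`b = a[1:4]` → b = [8, 67, 3]
`c = a` → c = [57, 8, 67, 3, 91] (same object as a)
`a[2] = 24` → a = [57, 8, 24, 3, 91] (same object as c); c = [57, 8, 24, 3, 91] (same object as a)
`b.append(922)` → b = [8, 67, 3, 922]
`print(a)` → prints [57, 8, 24, 3, 91]
`print(b)` → prints [8, 67, 3, 922]
`print(c)` → prints [57, 8, 24, 3, 91]

Answer:
[57, 8, 24, 3, 91]
[8, 67, 3, 922]
[57, 8, 24, 3, 91]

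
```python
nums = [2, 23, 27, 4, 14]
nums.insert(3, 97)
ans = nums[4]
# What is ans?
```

Trace:
`nums = [2, 23, 27, 4, 14]` → nums = [2, 23, 27, 4, 14]
`nums.insert(3, 97)` → nums = [2, 23, 27, 97, 4, 14]
`ans = nums[4]` → ans = 4
So ans = 4

Answer: 4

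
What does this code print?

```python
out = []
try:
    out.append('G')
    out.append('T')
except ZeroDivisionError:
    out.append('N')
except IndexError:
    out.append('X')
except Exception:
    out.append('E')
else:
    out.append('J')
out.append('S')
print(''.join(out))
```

Execution trace: 'G' (try body) → 'T' (try body, no exception) → 'J' (else) → 'S' (after the try/except). Output: GTJS

Answer: GTJS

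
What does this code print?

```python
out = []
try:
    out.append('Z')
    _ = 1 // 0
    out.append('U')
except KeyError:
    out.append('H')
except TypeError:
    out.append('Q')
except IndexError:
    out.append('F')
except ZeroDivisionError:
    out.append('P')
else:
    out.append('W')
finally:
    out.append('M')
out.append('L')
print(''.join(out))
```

Execution trace: 'Z' (try body) → 'P' (except ZeroDivisionError) → 'M' (finally) → 'L' (after the try/except). Output: ZPML

Answer: ZPML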